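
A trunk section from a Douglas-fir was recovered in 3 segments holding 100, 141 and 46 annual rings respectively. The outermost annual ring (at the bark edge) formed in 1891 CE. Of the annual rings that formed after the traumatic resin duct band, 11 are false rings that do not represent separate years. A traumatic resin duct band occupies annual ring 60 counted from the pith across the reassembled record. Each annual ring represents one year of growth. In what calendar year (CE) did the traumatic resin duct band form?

1675 CE

Total annual rings = 100 + 141 + 46 = 287.
Between annual ring 60 and the bark edge there are 287 − 60 = 227 annual rings.
Removing the 11 false annual rings leaves 227 − 11 = 216 true annual rings beyond the traumatic resin duct band.
The annual ring at the bark edge is 1891 CE, so the traumatic resin duct band dates to 1891 − 216 = 1675 CE.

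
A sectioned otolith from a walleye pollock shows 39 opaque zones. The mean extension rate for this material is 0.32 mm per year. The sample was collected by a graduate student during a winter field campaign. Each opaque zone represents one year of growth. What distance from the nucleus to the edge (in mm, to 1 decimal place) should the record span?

12.5 mm

The record spans 39 years at 0.32 mm per year.
39 years at 0.32 mm/year gives 0.32 × 39 = 12.5 mm.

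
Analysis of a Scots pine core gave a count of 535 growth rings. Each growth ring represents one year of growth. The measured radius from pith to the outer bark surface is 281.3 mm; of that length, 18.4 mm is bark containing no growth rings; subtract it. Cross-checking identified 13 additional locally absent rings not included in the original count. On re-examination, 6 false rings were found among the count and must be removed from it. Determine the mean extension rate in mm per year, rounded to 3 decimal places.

0.485 mm per year

True growth ring count = 535 − 6 + 13 = 542.
Removing the 18.4 mm offcut leaves 281.3 − 18.4 = 262.9 mm.
262.9 mm over 542 years gives 262.9 / 542 ≈ 0.485 mm per year.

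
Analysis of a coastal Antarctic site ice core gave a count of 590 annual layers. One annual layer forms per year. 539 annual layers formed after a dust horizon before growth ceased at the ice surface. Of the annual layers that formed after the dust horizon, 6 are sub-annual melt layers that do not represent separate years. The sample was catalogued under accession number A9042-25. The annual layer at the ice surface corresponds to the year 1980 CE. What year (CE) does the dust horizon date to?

1447 CE

539 annual layers formed after the dust horizon.
Removing the 6 false annual layers leaves 539 − 6 = 533 true annual layers beyond the dust horizon.
The annual layer at the ice surface is 1980 CE, so the dust horizon dates to 1980 − 533 = 1447 CE.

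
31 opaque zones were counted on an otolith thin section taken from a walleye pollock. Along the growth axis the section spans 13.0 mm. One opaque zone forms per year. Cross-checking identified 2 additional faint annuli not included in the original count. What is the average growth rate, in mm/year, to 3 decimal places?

0.394 mm/year

Adjusted count: 31 + 2 = 33 opaque zones.
Extension rate ≈ 13.0 / 33 = 0.394 mm/year.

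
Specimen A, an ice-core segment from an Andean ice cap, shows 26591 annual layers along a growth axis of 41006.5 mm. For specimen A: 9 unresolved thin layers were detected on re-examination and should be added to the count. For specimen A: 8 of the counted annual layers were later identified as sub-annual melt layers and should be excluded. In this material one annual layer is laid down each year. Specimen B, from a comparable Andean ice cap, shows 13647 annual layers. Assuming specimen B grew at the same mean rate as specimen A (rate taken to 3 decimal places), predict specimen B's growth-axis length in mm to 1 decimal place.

Specimen A: after corrections the count is 26591 − 8 + 9 = 26592 annual layers.
A: 41006.5 mm over 26592 years gives 41006.5 / 26592 ≈ 1.542 mm/yr.
B's length ≈ 1.542 × 13647 = 21043.7 mm.

21043.7 mm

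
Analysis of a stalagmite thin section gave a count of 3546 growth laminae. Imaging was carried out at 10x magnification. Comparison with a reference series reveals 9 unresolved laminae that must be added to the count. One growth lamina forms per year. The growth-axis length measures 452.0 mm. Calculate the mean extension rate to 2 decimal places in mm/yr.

0.13 mm/yr

Correcting the raw count gives 3546 + 9 = 3555 true growth laminae.
Mean rate = 452.0 mm / 3555 years ≈ 0.13 mm/yr.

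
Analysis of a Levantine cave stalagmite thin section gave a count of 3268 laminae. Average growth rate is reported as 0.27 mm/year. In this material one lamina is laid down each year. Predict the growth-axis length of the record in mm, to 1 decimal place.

882.4 mm

3268 years of growth are recorded.
Predicted length = 0.27 mm/year × 3268 years = 882.4 mm.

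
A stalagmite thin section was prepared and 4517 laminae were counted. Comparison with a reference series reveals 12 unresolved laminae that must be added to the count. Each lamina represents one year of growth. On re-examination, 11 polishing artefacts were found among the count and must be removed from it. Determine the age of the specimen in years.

Correcting the raw count gives 4517 − 11 + 12 = 4518 true laminae.
At one lamina per year, that is 4518 years.

4518 years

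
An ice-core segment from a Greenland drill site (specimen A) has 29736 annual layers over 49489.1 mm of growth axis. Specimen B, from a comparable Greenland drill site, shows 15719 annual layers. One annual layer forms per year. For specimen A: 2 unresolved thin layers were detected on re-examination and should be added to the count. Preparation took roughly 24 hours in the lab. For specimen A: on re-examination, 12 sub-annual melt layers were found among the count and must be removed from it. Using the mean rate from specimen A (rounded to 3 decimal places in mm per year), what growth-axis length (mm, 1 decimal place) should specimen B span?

Specimen A: after corrections the count is 29736 − 12 + 2 = 29726 annual layers.
A: Mean rate = 49489.1 mm / 29726 years ≈ 1.665 mm/year.
Length of B = 1.665 × 15719 = 26172.1 mm.

26172.1 mm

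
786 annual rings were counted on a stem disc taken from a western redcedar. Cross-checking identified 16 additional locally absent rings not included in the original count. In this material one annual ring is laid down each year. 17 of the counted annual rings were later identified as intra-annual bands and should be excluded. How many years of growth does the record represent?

Adjusted count: 786 − 17 + 16 = 785 annual rings.
One annual ring per year makes the duration 785 years.

785 years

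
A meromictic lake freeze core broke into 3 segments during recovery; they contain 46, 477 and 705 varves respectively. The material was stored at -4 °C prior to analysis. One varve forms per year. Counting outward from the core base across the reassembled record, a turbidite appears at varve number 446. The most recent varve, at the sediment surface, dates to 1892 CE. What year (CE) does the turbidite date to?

Total varves = 46 + 477 + 705 = 1228.
1228 − 446 = 782 varves lie beyond the turbidite toward the sediment surface.
The varve at the sediment surface is 1892 CE, so the turbidite dates to 1892 − 782 = 1110 CE.

1110 CE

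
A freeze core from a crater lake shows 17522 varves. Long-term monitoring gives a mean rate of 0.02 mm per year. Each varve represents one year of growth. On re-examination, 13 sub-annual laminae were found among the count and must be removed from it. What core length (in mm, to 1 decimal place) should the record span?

Correcting the raw count gives 17522 − 13 = 17509 true varves.
17509 years at 0.02 mm/year gives 0.02 × 17509 = 350.2 mm.

350.2 mm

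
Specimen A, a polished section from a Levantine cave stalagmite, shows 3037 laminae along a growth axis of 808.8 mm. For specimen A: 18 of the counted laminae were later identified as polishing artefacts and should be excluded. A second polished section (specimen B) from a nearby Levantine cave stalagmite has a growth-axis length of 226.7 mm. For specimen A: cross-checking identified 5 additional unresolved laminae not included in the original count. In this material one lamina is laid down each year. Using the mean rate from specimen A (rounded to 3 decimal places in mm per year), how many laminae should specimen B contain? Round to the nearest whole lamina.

Specimen A: adjusted count: 3037 − 18 + 5 = 3024 laminae.
A: 808.8 mm over 3024 years gives 808.8 / 3024 ≈ 0.267 mm/yr.
B spans 226.7 / 0.267 = 849.06 years ≈ 849 laminae.

849 laminae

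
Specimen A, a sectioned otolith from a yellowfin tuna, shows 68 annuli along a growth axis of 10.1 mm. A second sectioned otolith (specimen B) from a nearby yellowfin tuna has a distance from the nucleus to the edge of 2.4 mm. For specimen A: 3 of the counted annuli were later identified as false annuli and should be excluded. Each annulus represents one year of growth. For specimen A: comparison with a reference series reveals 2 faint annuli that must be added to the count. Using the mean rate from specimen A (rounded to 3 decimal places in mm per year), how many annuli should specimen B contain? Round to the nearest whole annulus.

Specimen A: adjusted count: 68 − 3 + 2 = 67 annuli.
A: Mean rate = 10.1 mm / 67 years ≈ 0.151 mm per year.
For B, 2.4 / 0.151 = 15.89 years ≈ 16 annuli.

16 annuli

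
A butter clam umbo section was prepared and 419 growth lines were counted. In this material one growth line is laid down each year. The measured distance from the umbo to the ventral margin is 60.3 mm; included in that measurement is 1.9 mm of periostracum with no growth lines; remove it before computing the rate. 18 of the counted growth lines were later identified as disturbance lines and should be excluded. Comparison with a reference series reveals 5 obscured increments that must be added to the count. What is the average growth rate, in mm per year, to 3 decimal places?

Correcting the raw count gives 419 − 18 + 5 = 406 true growth lines.
The growth record spans 60.3 − 1.9 = 58.4 mm.
Mean rate = 58.4 mm / 406 years ≈ 0.144 mm per year.

0.144 mm per year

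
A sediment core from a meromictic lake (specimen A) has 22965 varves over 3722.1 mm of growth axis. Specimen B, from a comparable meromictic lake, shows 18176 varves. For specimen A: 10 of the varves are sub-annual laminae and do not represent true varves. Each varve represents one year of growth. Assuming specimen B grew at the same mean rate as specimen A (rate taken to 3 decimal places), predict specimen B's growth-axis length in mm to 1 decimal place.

Specimen A: adjusted count: 22965 − 10 = 22955 varves.
A: 3722.1 mm over 22955 years gives 3722.1 / 22955 ≈ 0.162 mm per year.
B's length ≈ 0.162 × 18176 = 2944.5 mm.

2944.5 mm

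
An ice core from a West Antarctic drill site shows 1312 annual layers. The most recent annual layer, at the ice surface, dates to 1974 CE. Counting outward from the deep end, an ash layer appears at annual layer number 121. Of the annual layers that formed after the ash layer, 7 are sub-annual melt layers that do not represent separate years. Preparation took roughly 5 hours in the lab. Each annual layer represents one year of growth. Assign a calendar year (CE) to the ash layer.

790 CE

1312 − 121 = 1191 annual layers lie beyond the ash layer toward the ice surface.
Excluding 7 false annual layers: 1191 − 7 = 1184.
1974 − 1184 = 790 CE.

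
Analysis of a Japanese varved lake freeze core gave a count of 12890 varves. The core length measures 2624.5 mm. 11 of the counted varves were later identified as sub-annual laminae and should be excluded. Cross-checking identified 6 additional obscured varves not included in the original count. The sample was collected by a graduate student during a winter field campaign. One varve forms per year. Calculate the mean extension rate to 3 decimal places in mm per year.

0.204 mm per year

True varve count = 12890 − 11 + 6 = 12885.
Extension rate ≈ 2624.5 / 12885 = 0.204 mm per year.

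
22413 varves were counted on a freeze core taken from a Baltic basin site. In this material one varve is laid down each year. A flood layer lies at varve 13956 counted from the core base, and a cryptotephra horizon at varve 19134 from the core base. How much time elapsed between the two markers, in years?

Separation: 19134 − 13956 = 5178 varves.
One varve per year makes the interval 5178 years.

5178 years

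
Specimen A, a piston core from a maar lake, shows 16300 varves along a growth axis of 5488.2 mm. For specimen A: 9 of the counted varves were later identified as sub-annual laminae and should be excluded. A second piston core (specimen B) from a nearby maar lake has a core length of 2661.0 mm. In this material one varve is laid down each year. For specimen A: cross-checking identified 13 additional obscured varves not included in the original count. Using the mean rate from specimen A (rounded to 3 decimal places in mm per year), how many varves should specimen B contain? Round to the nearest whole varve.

Specimen A: correcting the raw count gives 16300 − 9 + 13 = 16304 true varves.
A: Extension rate ≈ 5488.2 / 16304 = 0.337 mm/year.
For B, 2661.0 / 0.337 = 7896.14 years ≈ 7896 varves.

7896 varves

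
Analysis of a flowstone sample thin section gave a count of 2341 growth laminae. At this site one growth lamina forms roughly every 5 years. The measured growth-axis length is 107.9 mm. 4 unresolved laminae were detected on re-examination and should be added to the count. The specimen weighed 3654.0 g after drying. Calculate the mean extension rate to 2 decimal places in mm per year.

Correcting the raw count gives 2341 + 4 = 2345 true growth laminae.
2345 growth laminae at 5 years each span 2345 × 5 = 11725 years.
107.9 mm over 11725 years gives 107.9 / 11725 ≈ 0.01 mm per year.

0.01 mm per year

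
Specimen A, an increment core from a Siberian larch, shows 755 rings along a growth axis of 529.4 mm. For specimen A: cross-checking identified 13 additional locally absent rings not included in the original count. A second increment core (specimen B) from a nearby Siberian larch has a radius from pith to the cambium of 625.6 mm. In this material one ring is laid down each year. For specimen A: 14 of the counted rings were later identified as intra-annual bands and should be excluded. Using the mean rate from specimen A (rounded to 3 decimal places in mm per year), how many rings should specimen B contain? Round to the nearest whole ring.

891 rings

Specimen A: true ring count = 755 − 14 + 13 = 754.
A: Extension rate ≈ 529.4 / 754 = 0.702 mm/yr.
B spans 625.6 / 0.702 = 891.17 years ≈ 891 rings.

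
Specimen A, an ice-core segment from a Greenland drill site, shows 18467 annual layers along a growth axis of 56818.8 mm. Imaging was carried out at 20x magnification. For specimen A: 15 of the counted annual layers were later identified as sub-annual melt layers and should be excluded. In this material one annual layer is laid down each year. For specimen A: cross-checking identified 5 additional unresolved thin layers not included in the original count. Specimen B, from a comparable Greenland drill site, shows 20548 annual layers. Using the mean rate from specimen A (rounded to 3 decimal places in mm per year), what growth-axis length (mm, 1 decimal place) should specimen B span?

63246.7 mm

Specimen A: after corrections the count is 18467 − 15 + 5 = 18457 annual layers.
A: Extension rate ≈ 56818.8 / 18457 = 3.078 mm/year.
For B, 3.078 mm/year × 20548 years = 63246.7 mm.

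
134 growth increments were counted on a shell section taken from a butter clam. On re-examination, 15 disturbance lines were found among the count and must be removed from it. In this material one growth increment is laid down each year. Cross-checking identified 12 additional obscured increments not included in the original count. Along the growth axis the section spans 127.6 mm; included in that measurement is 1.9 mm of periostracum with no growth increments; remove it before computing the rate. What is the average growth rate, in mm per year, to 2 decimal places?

0.96 mm per year

True growth increment count = 134 − 15 + 12 = 131.
The growth record spans 127.6 − 1.9 = 125.7 mm.
Mean rate = 125.7 mm / 131 years ≈ 0.96 mm per year.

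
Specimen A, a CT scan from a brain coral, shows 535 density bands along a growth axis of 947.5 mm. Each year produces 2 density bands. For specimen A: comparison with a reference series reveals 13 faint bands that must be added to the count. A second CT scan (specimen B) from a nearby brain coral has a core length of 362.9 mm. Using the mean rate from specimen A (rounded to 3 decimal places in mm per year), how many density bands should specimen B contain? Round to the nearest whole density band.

Specimen A: after corrections the count is 535 + 13 = 548 density bands.
Specimen A: 548 density bands at 2 per year is 548 / 2 = 274 years.
A: Mean rate = 947.5 mm / 274 years ≈ 3.458 mm per year.
B spans 362.9 / 3.458 = 104.95 years; at 2 density bands per year that is 104.95 × 2 ≈ 210 density bands.

210 density bands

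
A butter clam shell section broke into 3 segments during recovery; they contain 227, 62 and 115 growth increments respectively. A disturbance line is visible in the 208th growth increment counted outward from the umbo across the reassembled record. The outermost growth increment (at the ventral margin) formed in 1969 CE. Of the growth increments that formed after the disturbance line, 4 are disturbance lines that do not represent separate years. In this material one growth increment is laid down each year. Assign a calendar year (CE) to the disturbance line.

Total growth increments = 227 + 62 + 115 = 404.
404 − 208 = 196 growth increments lie beyond the disturbance line toward the ventral margin.
Removing the 4 false growth increments leaves 196 − 4 = 192 true growth increments beyond the disturbance line.
1969 − 192 = 1777 CE.

1777 CE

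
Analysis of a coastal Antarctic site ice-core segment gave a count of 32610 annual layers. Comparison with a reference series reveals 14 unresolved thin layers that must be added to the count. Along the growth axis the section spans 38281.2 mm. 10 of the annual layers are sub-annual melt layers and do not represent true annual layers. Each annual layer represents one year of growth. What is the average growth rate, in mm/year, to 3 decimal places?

1.174 mm/year

Adjusted count: 32610 − 10 + 14 = 32614 annual layers.
38281.2 mm over 32614 years gives 38281.2 / 32614 ≈ 1.174 mm/year.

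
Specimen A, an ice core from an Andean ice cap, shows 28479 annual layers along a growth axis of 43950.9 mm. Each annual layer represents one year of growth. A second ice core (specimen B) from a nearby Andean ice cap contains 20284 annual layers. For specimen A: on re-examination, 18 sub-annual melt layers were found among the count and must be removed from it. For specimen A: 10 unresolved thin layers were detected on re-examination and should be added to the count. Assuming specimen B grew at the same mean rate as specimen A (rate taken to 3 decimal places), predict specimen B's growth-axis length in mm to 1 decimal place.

31318.5 mm

Specimen A: true annual layer count = 28479 − 18 + 10 = 28471.
A: Mean rate = 43950.9 mm / 28471 years ≈ 1.544 mm/yr.
Length of B = 1.544 × 20284 = 31318.5 mm.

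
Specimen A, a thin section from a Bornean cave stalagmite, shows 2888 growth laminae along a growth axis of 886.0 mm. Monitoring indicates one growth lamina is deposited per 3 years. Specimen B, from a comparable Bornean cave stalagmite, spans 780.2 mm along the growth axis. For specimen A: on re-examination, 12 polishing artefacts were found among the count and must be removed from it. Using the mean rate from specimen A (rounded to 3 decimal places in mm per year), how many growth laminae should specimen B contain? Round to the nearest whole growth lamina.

Specimen A: correcting the raw count gives 2888 − 12 = 2876 true growth laminae.
Specimen A: multiplying by 3 years per growth lamina: 2876 × 3 = 8628 years.
A: Extension rate ≈ 886.0 / 8628 = 0.103 mm/yr.
For B, 780.2 / 0.103 = 7574.76 years; at 3 years per growth lamina that is 7574.76 / 3 ≈ 2525 growth laminae.

2525 growth laminae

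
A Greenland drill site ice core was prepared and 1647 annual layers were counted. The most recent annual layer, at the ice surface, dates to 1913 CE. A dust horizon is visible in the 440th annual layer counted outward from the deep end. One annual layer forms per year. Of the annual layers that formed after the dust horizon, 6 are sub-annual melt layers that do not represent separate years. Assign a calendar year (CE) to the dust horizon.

712 CE

1647 − 440 = 1207 annual layers lie beyond the dust horizon toward the ice surface.
Removing the 6 false annual layers leaves 1207 − 6 = 1201 true annual layers beyond the dust horizon.
Counting back 1201 years from 1913 CE places the dust horizon in 1913 − 1201 = 712 CE.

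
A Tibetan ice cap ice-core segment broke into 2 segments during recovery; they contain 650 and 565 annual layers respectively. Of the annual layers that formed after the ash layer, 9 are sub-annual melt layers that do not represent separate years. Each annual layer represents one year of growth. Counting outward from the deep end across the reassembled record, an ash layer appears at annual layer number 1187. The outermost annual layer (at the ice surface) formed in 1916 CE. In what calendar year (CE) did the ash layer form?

1897 CE

Total annual layers = 650 + 565 = 1215.
Between annual layer 1187 and the ice surface there are 1215 − 1187 = 28 annual layers.
Excluding 9 false annual layers: 28 − 9 = 19.
1916 − 19 = 1897 CE.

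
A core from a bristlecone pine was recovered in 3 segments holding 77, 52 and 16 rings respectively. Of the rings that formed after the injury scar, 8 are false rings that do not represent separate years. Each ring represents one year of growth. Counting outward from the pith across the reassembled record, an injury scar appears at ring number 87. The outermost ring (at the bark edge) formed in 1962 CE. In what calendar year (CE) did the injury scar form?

Total rings = 77 + 52 + 16 = 145.
145 − 87 = 58 rings lie beyond the injury scar toward the bark edge.
58 − 8 false = 50 true rings after the injury scar.
Counting back 50 years from 1962 CE places the injury scar in 1962 − 50 = 1912 CE.

1912 CE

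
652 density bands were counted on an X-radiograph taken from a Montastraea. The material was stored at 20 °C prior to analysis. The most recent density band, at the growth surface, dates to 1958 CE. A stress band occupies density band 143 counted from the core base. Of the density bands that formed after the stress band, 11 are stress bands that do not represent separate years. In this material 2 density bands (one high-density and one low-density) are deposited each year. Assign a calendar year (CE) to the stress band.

1709 CE

Between density band 143 and the growth surface there are 652 − 143 = 509 density bands.
Excluding 11 false density bands: 509 − 11 = 498.
With 2 density bands per year, 498 / 2 = 249 years.
1958 − 249 = 1709 CE.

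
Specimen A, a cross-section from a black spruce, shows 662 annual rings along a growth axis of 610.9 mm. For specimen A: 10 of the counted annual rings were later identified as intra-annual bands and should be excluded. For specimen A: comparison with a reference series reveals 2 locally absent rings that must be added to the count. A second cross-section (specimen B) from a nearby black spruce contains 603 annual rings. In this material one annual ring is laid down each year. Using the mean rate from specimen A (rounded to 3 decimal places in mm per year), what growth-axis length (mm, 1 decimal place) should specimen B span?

563.2 mm

Specimen A: after corrections the count is 662 − 10 + 2 = 654 annual rings.
A: 610.9 mm over 654 years gives 610.9 / 654 ≈ 0.934 mm/year.
Length of B = 0.934 × 603 = 563.2 mm.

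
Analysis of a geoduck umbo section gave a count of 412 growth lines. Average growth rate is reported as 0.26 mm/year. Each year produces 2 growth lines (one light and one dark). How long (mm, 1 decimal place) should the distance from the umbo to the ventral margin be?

53.6 mm

412 growth lines at 2 per year is 412 / 2 = 206 years.
206 years at 0.26 mm/year gives 0.26 × 206 = 53.6 mm.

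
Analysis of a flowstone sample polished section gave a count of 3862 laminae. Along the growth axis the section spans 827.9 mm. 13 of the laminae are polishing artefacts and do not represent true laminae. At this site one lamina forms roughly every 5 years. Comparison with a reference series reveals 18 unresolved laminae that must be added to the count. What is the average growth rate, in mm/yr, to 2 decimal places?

0.04 mm/yr

After corrections the count is 3862 − 13 + 18 = 3867 laminae.
Multiplying by 5 years per lamina: 3867 × 5 = 19335 years.
827.9 mm over 19335 years gives 827.9 / 19335 ≈ 0.04 mm/yr.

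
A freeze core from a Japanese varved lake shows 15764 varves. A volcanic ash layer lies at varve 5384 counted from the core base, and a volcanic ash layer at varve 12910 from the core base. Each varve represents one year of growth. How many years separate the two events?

12910 − 5384 = 7526 varves lie between the two events.
At one varve per year, 7526 years elapsed between them.

7526 years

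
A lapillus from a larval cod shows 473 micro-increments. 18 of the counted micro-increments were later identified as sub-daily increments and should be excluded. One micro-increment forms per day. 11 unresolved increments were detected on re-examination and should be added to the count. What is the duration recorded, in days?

True micro-increment count = 473 − 18 + 11 = 466.
With a one-to-one micro-increment periodicity this is 466 days.

466 d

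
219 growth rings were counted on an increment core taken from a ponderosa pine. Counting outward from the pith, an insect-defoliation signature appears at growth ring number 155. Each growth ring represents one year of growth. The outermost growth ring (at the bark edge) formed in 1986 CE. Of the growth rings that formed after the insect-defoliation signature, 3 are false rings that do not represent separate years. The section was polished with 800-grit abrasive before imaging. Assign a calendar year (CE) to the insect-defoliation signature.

The insect-defoliation signature sits at growth ring 155 from the pith, so 219 − 155 = 64 growth rings formed after it.
Excluding 3 false growth rings: 64 − 3 = 61.
1986 − 61 = 1925 CE.

1925 CE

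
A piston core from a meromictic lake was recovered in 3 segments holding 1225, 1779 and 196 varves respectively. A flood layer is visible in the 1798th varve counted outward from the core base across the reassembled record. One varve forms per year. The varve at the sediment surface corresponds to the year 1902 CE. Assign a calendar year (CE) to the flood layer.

Total varves = 1225 + 1779 + 196 = 3200.
Between varve 1798 and the sediment surface there are 3200 − 1798 = 1402 varves.
1902 − 1402 = 500 CE.

500 CE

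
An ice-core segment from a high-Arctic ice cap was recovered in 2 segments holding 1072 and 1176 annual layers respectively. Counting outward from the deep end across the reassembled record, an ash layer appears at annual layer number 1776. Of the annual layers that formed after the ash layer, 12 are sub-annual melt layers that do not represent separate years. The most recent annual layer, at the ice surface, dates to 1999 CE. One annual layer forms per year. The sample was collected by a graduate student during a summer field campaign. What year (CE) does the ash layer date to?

1539 CE

Total annual layers = 1072 + 1176 = 2248.
Between annual layer 1776 and the ice surface there are 2248 − 1776 = 472 annual layers.
Removing the 12 false annual layers leaves 472 − 12 = 460 true annual layers beyond the ash layer.
1999 − 460 = 1539 CE.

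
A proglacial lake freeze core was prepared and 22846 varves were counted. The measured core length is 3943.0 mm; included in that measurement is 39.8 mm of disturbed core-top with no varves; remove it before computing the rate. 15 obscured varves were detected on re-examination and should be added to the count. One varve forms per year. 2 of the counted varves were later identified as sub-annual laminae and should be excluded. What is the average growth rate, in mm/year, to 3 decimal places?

After corrections the count is 22846 − 2 + 15 = 22859 varves.
Net length = 3943.0 − 39.8 = 3903.2 mm.
Mean rate = 3903.2 mm / 22859 years ≈ 0.171 mm/year.

0.171 mm/year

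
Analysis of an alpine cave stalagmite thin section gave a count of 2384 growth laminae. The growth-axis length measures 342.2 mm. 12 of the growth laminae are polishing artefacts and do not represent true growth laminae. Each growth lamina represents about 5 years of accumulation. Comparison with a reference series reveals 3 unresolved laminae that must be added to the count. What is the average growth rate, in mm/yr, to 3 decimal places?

Correcting the raw count gives 2384 − 12 + 3 = 2375 true growth laminae.
At 5 years per growth lamina, 2375 × 5 = 11875 years.
342.2 mm over 11875 years gives 342.2 / 11875 ≈ 0.029 mm/yr.

0.029 mm/yr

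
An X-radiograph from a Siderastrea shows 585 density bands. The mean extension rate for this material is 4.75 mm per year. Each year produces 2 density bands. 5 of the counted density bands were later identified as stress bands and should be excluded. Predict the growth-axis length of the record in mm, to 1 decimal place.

1377.5 mm

After corrections the count is 585 − 5 = 580 density bands.
Dividing by 2 density bands per year: 580 / 2 = 290 years.
Predicted length = 4.75 mm/year × 290 years = 1377.5 mm.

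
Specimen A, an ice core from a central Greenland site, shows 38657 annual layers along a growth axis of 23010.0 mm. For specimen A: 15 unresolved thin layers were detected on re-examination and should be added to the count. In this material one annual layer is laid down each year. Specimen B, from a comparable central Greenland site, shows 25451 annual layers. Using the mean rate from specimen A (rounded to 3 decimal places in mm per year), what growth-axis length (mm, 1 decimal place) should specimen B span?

15143.3 mm

Specimen A: true annual layer count = 38657 + 15 = 38672.
A: Mean rate = 23010.0 mm / 38672 years ≈ 0.595 mm per year.
Length of B = 0.595 × 25451 = 15143.3 mm.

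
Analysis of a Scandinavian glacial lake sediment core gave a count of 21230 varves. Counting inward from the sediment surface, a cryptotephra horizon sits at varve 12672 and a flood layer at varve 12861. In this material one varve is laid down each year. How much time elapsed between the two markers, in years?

The two markers are separated by 12861 − 12672 = 189 varves.
At one varve per year, 189 years elapsed between them.

189 years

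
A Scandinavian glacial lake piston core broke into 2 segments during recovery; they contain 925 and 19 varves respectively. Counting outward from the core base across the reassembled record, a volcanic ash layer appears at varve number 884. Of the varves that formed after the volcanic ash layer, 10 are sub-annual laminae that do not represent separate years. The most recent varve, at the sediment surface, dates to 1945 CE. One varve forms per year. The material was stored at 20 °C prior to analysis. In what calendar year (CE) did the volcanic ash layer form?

1895 CE

Total varves = 925 + 19 = 944.
The volcanic ash layer sits at varve 884 from the core base, so 944 − 884 = 60 varves formed after it.
60 − 10 false = 50 true varves after the volcanic ash layer.
Counting back 50 years from 1945 CE places the volcanic ash layer in 1945 − 50 = 1895 CE.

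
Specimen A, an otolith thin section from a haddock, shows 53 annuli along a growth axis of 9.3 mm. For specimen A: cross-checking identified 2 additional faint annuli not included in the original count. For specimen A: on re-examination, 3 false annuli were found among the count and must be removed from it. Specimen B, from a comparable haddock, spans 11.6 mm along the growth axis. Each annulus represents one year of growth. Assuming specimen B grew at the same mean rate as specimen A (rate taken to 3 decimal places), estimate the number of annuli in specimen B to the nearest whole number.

65 annuli

Specimen A: after corrections the count is 53 − 3 + 2 = 52 annuli.
A: Extension rate ≈ 9.3 / 52 = 0.179 mm/yr.
Specimen B: 11.6 mm / 0.179 mm per year = 64.80 years ≈ 65 annuli.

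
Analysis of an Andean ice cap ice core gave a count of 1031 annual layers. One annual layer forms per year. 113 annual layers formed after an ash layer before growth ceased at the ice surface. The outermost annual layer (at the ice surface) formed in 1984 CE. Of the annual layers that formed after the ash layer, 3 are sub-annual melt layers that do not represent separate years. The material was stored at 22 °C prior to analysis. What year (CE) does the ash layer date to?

1874 CE

113 annual layers post-date the ash layer.
Excluding 3 false annual layers: 113 − 3 = 110.
The annual layer at the ice surface is 1984 CE, so the ash layer dates to 1984 − 110 = 1874 CE.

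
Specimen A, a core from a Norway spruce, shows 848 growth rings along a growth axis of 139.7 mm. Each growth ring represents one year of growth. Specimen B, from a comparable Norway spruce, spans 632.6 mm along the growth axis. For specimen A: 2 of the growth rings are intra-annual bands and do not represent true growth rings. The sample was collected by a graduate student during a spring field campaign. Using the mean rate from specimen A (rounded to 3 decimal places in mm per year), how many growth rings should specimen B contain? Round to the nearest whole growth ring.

Specimen A: true growth ring count = 848 − 2 = 846.
A: Extension rate ≈ 139.7 / 846 = 0.165 mm/year.
B spans 632.6 / 0.165 = 3833.94 years ≈ 3834 growth rings.

3834 growth rings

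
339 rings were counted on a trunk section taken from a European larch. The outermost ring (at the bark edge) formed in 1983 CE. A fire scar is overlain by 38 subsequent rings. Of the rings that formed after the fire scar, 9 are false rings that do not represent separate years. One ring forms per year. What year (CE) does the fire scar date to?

38 rings post-date the fire scar.
Excluding 9 false rings: 38 − 9 = 29.
The ring at the bark edge is 1983 CE, so the fire scar dates to 1983 − 29 = 1954 CE.

1954 CE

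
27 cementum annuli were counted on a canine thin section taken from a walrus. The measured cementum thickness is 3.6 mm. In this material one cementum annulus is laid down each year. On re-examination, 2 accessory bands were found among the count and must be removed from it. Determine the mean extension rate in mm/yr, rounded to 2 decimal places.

Adjusted count: 27 − 2 = 25 cementum annuli.
Mean rate = 3.6 mm / 25 years ≈ 0.14 mm/yr.

0.14 mm/yr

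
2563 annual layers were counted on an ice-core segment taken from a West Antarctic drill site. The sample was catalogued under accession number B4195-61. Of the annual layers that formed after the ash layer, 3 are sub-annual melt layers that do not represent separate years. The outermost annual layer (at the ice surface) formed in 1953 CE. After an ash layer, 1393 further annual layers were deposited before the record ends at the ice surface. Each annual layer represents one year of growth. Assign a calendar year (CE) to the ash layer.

563 CE

1393 annual layers formed after the ash layer.
Removing the 3 false annual layers leaves 1393 − 3 = 1390 true annual layers beyond the ash layer.
The annual layer at the ice surface is 1953 CE, so the ash layer dates to 1953 − 1390 = 563 CE.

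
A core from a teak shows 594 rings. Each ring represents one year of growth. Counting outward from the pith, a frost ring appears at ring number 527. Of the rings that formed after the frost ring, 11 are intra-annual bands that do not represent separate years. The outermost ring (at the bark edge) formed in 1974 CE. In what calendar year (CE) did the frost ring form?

The frost ring sits at ring 527 from the pith, so 594 − 527 = 67 rings formed after it.
67 − 11 false = 56 true rings after the frost ring.
Counting back 56 years from 1974 CE places the frost ring in 1974 − 56 = 1918 CE.

1918 CE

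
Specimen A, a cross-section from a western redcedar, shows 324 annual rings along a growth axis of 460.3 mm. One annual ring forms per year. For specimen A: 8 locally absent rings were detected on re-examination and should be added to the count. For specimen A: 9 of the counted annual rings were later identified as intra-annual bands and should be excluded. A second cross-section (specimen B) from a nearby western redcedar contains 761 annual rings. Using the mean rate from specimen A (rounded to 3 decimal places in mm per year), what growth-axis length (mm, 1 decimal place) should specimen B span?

Specimen A: correcting the raw count gives 324 − 9 + 8 = 323 true annual rings.
A: Extension rate ≈ 460.3 / 323 = 1.425 mm per year.
Length of B = 1.425 × 761 = 1084.4 mm.

1084.4 mm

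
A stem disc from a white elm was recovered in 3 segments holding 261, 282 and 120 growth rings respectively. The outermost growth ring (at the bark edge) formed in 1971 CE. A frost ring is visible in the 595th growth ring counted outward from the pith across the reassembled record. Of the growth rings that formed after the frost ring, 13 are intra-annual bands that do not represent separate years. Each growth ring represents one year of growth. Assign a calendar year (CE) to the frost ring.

Total growth rings = 261 + 282 + 120 = 663.
Between growth ring 595 and the bark edge there are 663 − 595 = 68 growth rings.
Removing the 13 false growth rings leaves 68 − 13 = 55 true growth rings beyond the frost ring.
1971 − 55 = 1916 CE.

1916 CE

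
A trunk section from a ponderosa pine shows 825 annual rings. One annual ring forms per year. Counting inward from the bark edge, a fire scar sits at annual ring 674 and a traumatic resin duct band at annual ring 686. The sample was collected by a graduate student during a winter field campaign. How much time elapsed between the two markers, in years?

12 years

Separation: 686 − 674 = 12 annual rings.
That is 12 years at one annual ring per year.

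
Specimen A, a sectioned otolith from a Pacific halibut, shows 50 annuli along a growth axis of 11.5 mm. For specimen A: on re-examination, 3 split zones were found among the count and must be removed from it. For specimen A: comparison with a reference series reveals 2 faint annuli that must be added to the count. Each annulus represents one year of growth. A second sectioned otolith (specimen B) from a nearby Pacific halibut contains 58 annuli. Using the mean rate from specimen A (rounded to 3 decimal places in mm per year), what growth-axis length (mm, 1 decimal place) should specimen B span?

13.6 mm

Specimen A: adjusted count: 50 − 3 + 2 = 49 annuli.
A: Extension rate ≈ 11.5 / 49 = 0.235 mm/year.
Length of B = 0.235 × 58 = 13.6 mm.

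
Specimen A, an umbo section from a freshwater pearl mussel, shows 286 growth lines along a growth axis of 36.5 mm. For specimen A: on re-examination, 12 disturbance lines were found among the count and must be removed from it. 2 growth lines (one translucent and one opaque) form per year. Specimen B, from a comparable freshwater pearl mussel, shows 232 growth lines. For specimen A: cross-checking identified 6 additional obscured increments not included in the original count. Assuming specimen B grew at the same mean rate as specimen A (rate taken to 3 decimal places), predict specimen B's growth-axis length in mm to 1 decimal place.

Specimen A: correcting the raw count gives 286 − 12 + 6 = 280 true growth lines.
Specimen A: dividing by 2 growth lines per year: 280 / 2 = 140 years.
A: 36.5 mm over 140 years gives 36.5 / 140 ≈ 0.261 mm/year.
Specimen B: dividing by 2 growth lines per year: 232 / 2 = 116 years. B's length ≈ 0.261 × 116 = 30.3 mm.

30.3 mm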